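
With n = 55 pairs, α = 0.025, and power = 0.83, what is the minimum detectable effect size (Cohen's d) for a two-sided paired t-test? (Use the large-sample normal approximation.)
d ≈ 0.43

Minimum detectable effect (paired t-test, normal approximation):
d = (z_{α/2} + z_β) / √n
d = (2.241 + 0.954) / √55
d = 3.196 / 7.416
d ≈ 0.43

By Cohen's convention (0.2 small / 0.5 medium / 0.8 large): small effect.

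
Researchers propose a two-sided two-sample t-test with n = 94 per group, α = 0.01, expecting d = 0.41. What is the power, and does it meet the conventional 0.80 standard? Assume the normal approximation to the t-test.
Power ≈ 0.59; the study is underpowered (power < 0.80)

Power calculation (two-sample t-test, normal approximation):
z_β = d · √(n/2) - z_{α/2}
z_β = 0.41 · √(94/2) - 2.576
z_β = 0.41 · 6.856 - 2.576
z_β = 0.235

Power = Φ(z_β) = Φ(0.235) ≈ 0.593

Effect size d = 0.41 is small by Cohen's convention (0.2/0.5/0.8).

Threshold: power ≥ 0.80 is conventionally adequate.
Power ≈ 0.59 → the study is underpowered (power < 0.80).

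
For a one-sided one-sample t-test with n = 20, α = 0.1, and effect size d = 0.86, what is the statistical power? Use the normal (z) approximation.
Power ≈ 0.99

Power calculation (one-sample t-test, normal approximation):
z_β = d · √n - z_α
z_β = 0.86 · √20 - 1.282
z_β = 0.86 · 4.472 - 1.282
z_β = 2.564

Power = Φ(z_β) = Φ(2.564) ≈ 0.995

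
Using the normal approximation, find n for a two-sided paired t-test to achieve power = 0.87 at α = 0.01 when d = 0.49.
n = 58 pairs

Sample size formula (paired t-test, normal approximation):
n = ((z_{α/2} + z_β) / d)²

z_{α/2} = 2.576 (for α = 0.01, two-sided)
z_β = 1.126 (for power = 0.87)
d = 0.49

n = ((2.576 + 1.126) / 0.49)²
n = (7.555)²
n ≈ 57.08
Round up to the next whole number: n = 58 pairs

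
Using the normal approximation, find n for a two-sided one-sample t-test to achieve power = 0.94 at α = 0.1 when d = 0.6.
n = 29

Sample size formula (one-sample t-test, normal approximation):
n = ((z_{α/2} + z_β) / d)²

z_{α/2} = 1.645 (for α = 0.1, two-sided)
z_β = 1.555 (for power = 0.94)
d = 0.6

n = ((1.645 + 1.555) / 0.6)²
n = (5.333)²
n ≈ 28.44
Round up to the next whole number: n = 29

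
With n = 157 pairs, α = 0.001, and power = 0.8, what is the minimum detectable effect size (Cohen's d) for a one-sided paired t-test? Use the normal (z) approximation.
d ≈ 0.31

Minimum detectable effect (paired t-test, normal approximation):
d = (z_α + z_β) / √n
d = (3.090 + 0.842) / √157
d = 3.932 / 12.530
d ≈ 0.31

By Cohen's convention (0.2 small / 0.5 medium / 0.8 large): small effect.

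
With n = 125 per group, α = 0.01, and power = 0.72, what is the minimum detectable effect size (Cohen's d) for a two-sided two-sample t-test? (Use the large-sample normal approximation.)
d ≈ 0.40

Minimum detectable effect (two-sample t-test, normal approximation):
d = (z_{α/2} + z_β) / √(n/2)
d = (2.576 + 0.583) / √(125/2)
d = 3.159 / 7.906
d ≈ 0.40

By Cohen's convention (0.2 small / 0.5 medium / 0.8 large): small effect.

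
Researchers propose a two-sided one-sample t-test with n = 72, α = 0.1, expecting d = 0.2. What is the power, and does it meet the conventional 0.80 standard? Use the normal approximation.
Power ≈ 0.52; the study is underpowered (power < 0.80)

Power calculation (one-sample t-test, normal approximation):
z_β = d · √n - z_{α/2}
z_β = 0.2 · √72 - 1.645
z_β = 0.2 · 8.485 - 1.645
z_β = 0.052

Power = Φ(z_β) = Φ(0.052) ≈ 0.521

Effect size d = 0.2 is small by Cohen's convention (0.2/0.5/0.8).

Threshold: power ≥ 0.80 is conventionally adequate.
Power ≈ 0.52 → the study is underpowered (power < 0.80).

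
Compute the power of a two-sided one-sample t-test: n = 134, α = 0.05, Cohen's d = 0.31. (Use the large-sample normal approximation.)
Power ≈ 0.95

Power calculation (one-sample t-test, normal approximation):
z_β = d · √n - z_{α/2}
z_β = 0.31 · √134 - 1.960
z_β = 0.31 · 11.576 - 1.960
z_β = 1.629

Power = Φ(z_β) = Φ(1.629) ≈ 0.948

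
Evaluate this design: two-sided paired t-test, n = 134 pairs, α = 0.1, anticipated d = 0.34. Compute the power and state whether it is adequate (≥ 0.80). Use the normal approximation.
Power ≈ 0.99; the study is adequately powered (power ≥ 0.80)

Power calculation (paired t-test, normal approximation):
z_β = d · √n - z_{α/2}
z_β = 0.34 · √134 - 1.645
z_β = 0.34 · 11.576 - 1.645
z_β = 2.291

Power = Φ(z_β) = Φ(2.291) ≈ 0.989

Effect size d = 0.34 is small by Cohen's convention (0.2/0.5/0.8).

Threshold: power ≥ 0.80 is conventionally adequate.
Power ≈ 0.99 → the study is adequately powered (power ≥ 0.80).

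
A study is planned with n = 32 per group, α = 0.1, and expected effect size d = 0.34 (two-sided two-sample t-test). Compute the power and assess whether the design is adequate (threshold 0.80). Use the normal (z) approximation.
Power ≈ 0.39; the study is underpowered (power < 0.80)

Power calculation (two-sample t-test, normal approximation):
z_β = d · √(n/2) - z_{α/2}
z_β = 0.34 · √(32/2) - 1.645
z_β = 0.34 · 4.000 - 1.645
z_β = -0.285

Power = Φ(z_β) = Φ(-0.285) ≈ 0.388

Effect size d = 0.34 is small by Cohen's convention (0.2/0.5/0.8).

Threshold: power ≥ 0.80 is conventionally adequate.
Power ≈ 0.39 → the study is underpowered (power < 0.80).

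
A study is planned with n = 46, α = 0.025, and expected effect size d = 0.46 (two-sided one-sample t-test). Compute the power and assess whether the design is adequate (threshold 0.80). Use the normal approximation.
Power ≈ 0.81; the study is adequately powered (power ≥ 0.80)

Power calculation (one-sample t-test, normal approximation):
z_β = d · √n - z_{α/2}
z_β = 0.46 · √46 - 2.241
z_β = 0.46 · 6.782 - 2.241
z_β = 0.878

Power = Φ(z_β) = Φ(0.878) ≈ 0.810

Effect size d = 0.46 is small by Cohen's convention (0.2/0.5/0.8).

Threshold: power ≥ 0.80 is conventionally adequate.
Power ≈ 0.81 → the study is adequately powered (power ≥ 0.80).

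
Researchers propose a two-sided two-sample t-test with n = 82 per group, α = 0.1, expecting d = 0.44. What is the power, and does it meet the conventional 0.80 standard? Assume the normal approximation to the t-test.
Power ≈ 0.88; the study is adequately powered (power ≥ 0.80)

Power calculation (two-sample t-test, normal approximation):
z_β = d · √(n/2) - z_{α/2}
z_β = 0.44 · √(82/2) - 1.645
z_β = 0.44 · 6.403 - 1.645
z_β = 1.173

Power = Φ(z_β) = Φ(1.173) ≈ 0.880

Effect size d = 0.44 is small by Cohen's convention (0.2/0.5/0.8).

Threshold: power ≥ 0.80 is conventionally adequate.
Power ≈ 0.88 → the study is adequately powered (power ≥ 0.80).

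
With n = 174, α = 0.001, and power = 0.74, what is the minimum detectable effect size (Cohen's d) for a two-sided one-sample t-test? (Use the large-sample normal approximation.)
d ≈ 0.30

Minimum detectable effect (one-sample t-test, normal approximation):
d = (z_{α/2} + z_β) / √n
d = (3.291 + 0.643) / √174
d = 3.934 / 13.191
d ≈ 0.30

By Cohen's convention (0.2 small / 0.5 medium / 0.8 large): small effect.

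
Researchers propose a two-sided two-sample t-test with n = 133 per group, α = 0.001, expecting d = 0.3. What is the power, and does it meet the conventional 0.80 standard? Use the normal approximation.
Power ≈ 0.20; the study is underpowered (power < 0.80)

Power calculation (two-sample t-test, normal approximation):
z_β = d · √(n/2) - z_{α/2}
z_β = 0.3 · √(133/2) - 3.291
z_β = 0.3 · 8.155 - 3.291
z_β = -0.844

Power = Φ(z_β) = Φ(-0.844) ≈ 0.199

Effect size d = 0.3 is small by Cohen's convention (0.2/0.5/0.8).

Threshold: power ≥ 0.80 is conventionally adequate.
Power ≈ 0.20 → the study is underpowered (power < 0.80).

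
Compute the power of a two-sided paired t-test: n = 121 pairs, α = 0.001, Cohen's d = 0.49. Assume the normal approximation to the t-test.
Power ≈ 0.98

Power calculation (paired t-test, normal approximation):
z_β = d · √n - z_{α/2}
z_β = 0.49 · √121 - 3.291
z_β = 0.49 · 11.000 - 3.291
z_β = 2.099

Power = Φ(z_β) = Φ(2.099) ≈ 0.982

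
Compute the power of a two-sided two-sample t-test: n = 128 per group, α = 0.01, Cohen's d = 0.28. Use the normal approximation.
Power ≈ 0.37

Power calculation (two-sample t-test, normal approximation):
z_β = d · √(n/2) - z_{α/2}
z_β = 0.28 · √(128/2) - 2.576
z_β = 0.28 · 8.000 - 2.576
z_β = -0.336

Power = Φ(z_β) = Φ(-0.336) ≈ 0.368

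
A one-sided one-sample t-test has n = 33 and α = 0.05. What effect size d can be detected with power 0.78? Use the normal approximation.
d ≈ 0.42

Minimum detectable effect (one-sample t-test, normal approximation):
d = (z_α + z_β) / √n
d = (1.645 + 0.772) / √33
d = 2.417 / 5.745
d ≈ 0.42

By Cohen's convention (0.2 small / 0.5 medium / 0.8 large): small effect.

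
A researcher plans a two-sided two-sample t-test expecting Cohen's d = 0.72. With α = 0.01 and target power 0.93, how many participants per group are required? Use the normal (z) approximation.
n = 64 per group

Sample size formula (two-sample t-test, normal approximation):
n = 2 · ((z_{α/2} + z_β) / d)²

z_{α/2} = 2.576 (for α = 0.01, two-sided)
z_β = 1.476 (for power = 0.93)
d = 0.72

n = 2 · ((2.576 + 1.476) / 0.72)²
n = 2 · (5.628)²
n ≈ 63.35
Round up to the next whole number: n = 64 per group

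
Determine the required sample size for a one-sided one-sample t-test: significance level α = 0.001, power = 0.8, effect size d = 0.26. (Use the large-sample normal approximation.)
n = 229

Sample size formula (one-sample t-test, normal approximation):
n = ((z_α + z_β) / d)²

z_α = 3.090 (for α = 0.001, one-sided)
z_β = 0.842 (for power = 0.8)
d = 0.26

n = ((3.090 + 0.842) / 0.26)²
n = (15.123)²
n ≈ 228.71
Round up to the next whole number: n = 229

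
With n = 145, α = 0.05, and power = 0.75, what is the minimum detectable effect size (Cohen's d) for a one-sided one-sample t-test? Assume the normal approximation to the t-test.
d ≈ 0.19

Minimum detectable effect (one-sample t-test, normal approximation):
d = (z_α + z_β) / √n
d = (1.645 + 0.674) / √145
d = 2.319 / 12.042
d ≈ 0.19

By Cohen's convention (0.2 small / 0.5 medium / 0.8 large): very small effect.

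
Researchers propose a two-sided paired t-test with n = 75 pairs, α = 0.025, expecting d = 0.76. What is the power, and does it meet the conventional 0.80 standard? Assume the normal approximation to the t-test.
Power ≈ 1.00; the study is adequately powered (power ≥ 0.80)

Power calculation (paired t-test, normal approximation):
z_β = d · √n - z_{α/2}
z_β = 0.76 · √75 - 2.241
z_β = 0.76 · 8.660 - 2.241
z_β = 4.340

Power = Φ(z_β) = Φ(4.340) ≈ 1.000

Effect size d = 0.76 is medium by Cohen's convention (0.2/0.5/0.8).

Threshold: power ≥ 0.80 is conventionally adequate.
Power ≈ 1.00 → the study is adequately powered (power ≥ 0.80).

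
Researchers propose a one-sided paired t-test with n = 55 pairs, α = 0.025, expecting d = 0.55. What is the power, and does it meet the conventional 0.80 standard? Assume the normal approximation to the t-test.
Power ≈ 0.98; the study is adequately powered (power ≥ 0.80)

Power calculation (paired t-test, normal approximation):
z_β = d · √n - z_α
z_β = 0.55 · √55 - 1.960
z_β = 0.55 · 7.416 - 1.960
z_β = 2.119

Power = Φ(z_β) = Φ(2.119) ≈ 0.983

Effect size d = 0.55 is medium by Cohen's convention (0.2/0.5/0.8).

Threshold: power ≥ 0.80 is conventionally adequate.
Power ≈ 0.98 → the study is adequately powered (power ≥ 0.80).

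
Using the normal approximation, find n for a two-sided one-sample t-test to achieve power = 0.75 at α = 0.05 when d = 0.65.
n = 17

Sample size formula (one-sample t-test, normal approximation):
n = ((z_{α/2} + z_β) / d)²

z_{α/2} = 1.960 (for α = 0.05, two-sided)
z_β = 0.674 (for power = 0.75)
d = 0.65

n = ((1.960 + 0.674) / 0.65)²
n = (4.052)²
n ≈ 16.42
Round up to the next whole number: n = 17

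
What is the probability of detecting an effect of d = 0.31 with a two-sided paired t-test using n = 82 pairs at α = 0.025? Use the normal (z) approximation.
Power ≈ 0.71

Power calculation (paired t-test, normal approximation):
z_β = d · √n - z_{α/2}
z_β = 0.31 · √82 - 2.241
z_β = 0.31 · 9.055 - 2.241
z_β = 0.566

Power = Φ(z_β) = Φ(0.566) ≈ 0.714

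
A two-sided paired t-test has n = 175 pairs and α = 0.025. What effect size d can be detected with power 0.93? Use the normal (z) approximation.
d ≈ 0.28

Minimum detectable effect (paired t-test, normal approximation):
d = (z_{α/2} + z_β) / √n
d = (2.241 + 1.476) / √175
d = 3.717 / 13.229
d ≈ 0.28

By Cohen's convention (0.2 small / 0.5 medium / 0.8 large): small effect.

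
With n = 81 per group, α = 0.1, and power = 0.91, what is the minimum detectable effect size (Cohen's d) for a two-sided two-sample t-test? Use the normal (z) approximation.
d ≈ 0.47

Minimum detectable effect (two-sample t-test, normal approximation):
d = (z_{α/2} + z_β) / √(n/2)
d = (1.645 + 1.341) / √(81/2)
d = 2.986 / 6.364
d ≈ 0.47

By Cohen's convention (0.2 small / 0.5 medium / 0.8 large): small effect.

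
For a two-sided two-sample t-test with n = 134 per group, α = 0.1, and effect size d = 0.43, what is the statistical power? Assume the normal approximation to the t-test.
Power ≈ 0.97

Power calculation (two-sample t-test, normal approximation):
z_β = d · √(n/2) - z_{α/2}
z_β = 0.43 · √(134/2) - 1.645
z_β = 0.43 · 8.185 - 1.645
z_β = 1.875

Power = Φ(z_β) = Φ(1.875) ≈ 0.970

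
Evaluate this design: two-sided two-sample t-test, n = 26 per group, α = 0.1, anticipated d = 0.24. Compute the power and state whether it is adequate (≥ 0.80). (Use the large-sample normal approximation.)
Power ≈ 0.22; the study is underpowered (power < 0.80)

Power calculation (two-sample t-test, normal approximation):
z_β = d · √(n/2) - z_{α/2}
z_β = 0.24 · √(26/2) - 1.645
z_β = 0.24 · 3.606 - 1.645
z_β = -0.780

Power = Φ(z_β) = Φ(-0.780) ≈ 0.218

Effect size d = 0.24 is small by Cohen's convention (0.2/0.5/0.8).

Threshold: power ≥ 0.80 is conventionally adequate.
Power ≈ 0.22 → the study is underpowered (power < 0.80).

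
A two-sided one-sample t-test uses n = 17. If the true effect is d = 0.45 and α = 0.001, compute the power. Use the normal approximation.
Power ≈ 0.08

Power calculation (one-sample t-test, normal approximation):
z_β = d · √n - z_{α/2}
z_β = 0.45 · √17 - 3.291
z_β = 0.45 · 4.123 - 3.291
z_β = -1.435

Power = Φ(z_β) = Φ(-1.435) ≈ 0.076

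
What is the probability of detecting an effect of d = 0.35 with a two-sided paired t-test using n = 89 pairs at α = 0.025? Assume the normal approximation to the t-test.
Power ≈ 0.86

Power calculation (paired t-test, normal approximation):
z_β = d · √n - z_{α/2}
z_β = 0.35 · √89 - 2.241
z_β = 0.35 · 9.434 - 2.241
z_β = 1.060

Power = Φ(z_β) = Φ(1.060) ≈ 0.856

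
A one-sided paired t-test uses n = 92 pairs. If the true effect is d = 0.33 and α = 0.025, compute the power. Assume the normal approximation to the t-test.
Power ≈ 0.89

Power calculation (paired t-test, normal approximation):
z_β = d · √n - z_α
z_β = 0.33 · √92 - 1.960
z_β = 0.33 · 9.592 - 1.960
z_β = 1.205

Power = Φ(z_β) = Φ(1.205) ≈ 0.886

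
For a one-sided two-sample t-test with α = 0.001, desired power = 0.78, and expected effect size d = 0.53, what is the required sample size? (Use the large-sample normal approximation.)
n = 107 per group

Sample size formula (two-sample t-test, normal approximation):
n = 2 · ((z_α + z_β) / d)²

z_α = 3.090 (for α = 0.001, one-sided)
z_β = 0.772 (for power = 0.78)
d = 0.53

n = 2 · ((3.090 + 0.772) / 0.53)²
n = 2 · (7.287)²
n ≈ 106.20
Round up to the next whole number: n = 107 per group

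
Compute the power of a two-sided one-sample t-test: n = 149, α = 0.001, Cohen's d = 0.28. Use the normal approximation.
Power ≈ 0.55

Power calculation (one-sample t-test, normal approximation):
z_β = d · √n - z_{α/2}
z_β = 0.28 · √149 - 3.291
z_β = 0.28 · 12.207 - 3.291
z_β = 0.127

Power = Φ(z_β) = Φ(0.127) ≈ 0.551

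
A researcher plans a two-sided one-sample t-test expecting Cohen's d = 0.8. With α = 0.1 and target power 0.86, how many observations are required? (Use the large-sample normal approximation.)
n = 12

Sample size formula (one-sample t-test, normal approximation):
n = ((z_{α/2} + z_β) / d)²

z_{α/2} = 1.645 (for α = 0.1, two-sided)
z_β = 1.080 (for power = 0.86)
d = 0.8

n = ((1.645 + 1.080) / 0.8)²
n = (3.406)²
n ≈ 11.60
Round up to the next whole number: n = 12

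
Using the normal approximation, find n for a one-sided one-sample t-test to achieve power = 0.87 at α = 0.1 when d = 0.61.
n = 16

Sample size formula (one-sample t-test, normal approximation):
n = ((z_α + z_β) / d)²

z_α = 1.282 (for α = 0.1, one-sided)
z_β = 1.126 (for power = 0.87)
d = 0.61

n = ((1.282 + 1.126) / 0.61)²
n = (3.948)²
n ≈ 15.59
Round up to the next whole number: n = 16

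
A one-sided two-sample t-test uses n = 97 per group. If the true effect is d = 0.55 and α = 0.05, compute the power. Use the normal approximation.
Power ≈ 0.99

Power calculation (two-sample t-test, normal approximation):
z_β = d · √(n/2) - z_α
z_β = 0.55 · √(97/2) - 1.645
z_β = 0.55 · 6.964 - 1.645
z_β = 2.185

Power = Φ(z_β) = Φ(2.185) ≈ 0.986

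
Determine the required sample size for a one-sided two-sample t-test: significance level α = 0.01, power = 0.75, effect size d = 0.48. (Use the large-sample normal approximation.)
n = 79 per group

Sample size formula (two-sample t-test, normal approximation):
n = 2 · ((z_α + z_β) / d)²

z_α = 2.326 (for α = 0.01, one-sided)
z_β = 0.674 (for power = 0.75)
d = 0.48

n = 2 · ((2.326 + 0.674) / 0.48)²
n = 2 · (6.250)²
n ≈ 78.12
Round up to the next whole number: n = 79 per group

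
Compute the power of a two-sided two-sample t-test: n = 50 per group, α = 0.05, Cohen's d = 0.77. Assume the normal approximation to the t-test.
Power ≈ 0.97

Power calculation (two-sample t-test, normal approximation):
z_β = d · √(n/2) - z_{α/2}
z_β = 0.77 · √(50/2) - 1.960
z_β = 0.77 · 5.000 - 1.960
z_β = 1.890

Power = Φ(z_β) = Φ(1.890) ≈ 0.971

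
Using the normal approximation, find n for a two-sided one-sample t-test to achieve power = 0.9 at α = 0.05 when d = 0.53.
n = 38

Sample size formula (one-sample t-test, normal approximation):
n = ((z_{α/2} + z_β) / d)²

z_{α/2} = 1.960 (for α = 0.05, two-sided)
z_β = 1.282 (for power = 0.9)
d = 0.53

n = ((1.960 + 1.282) / 0.53)²
n = (6.117)²
n ≈ 37.42
Round up to the next whole number: n = 38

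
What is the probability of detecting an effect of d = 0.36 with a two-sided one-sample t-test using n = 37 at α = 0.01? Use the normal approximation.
Power ≈ 0.35

Power calculation (one-sample t-test, normal approximation):
z_β = d · √n - z_{α/2}
z_β = 0.36 · √37 - 2.576
z_β = 0.36 · 6.083 - 2.576
z_β = -0.386

Power = Φ(z_β) = Φ(-0.386) ≈ 0.350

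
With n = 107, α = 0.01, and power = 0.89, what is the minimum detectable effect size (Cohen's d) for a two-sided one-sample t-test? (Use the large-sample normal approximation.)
d ≈ 0.37

Minimum detectable effect (one-sample t-test, normal approximation):
d = (z_{α/2} + z_β) / √n
d = (2.576 + 1.227) / √107
d = 3.802 / 10.344
d ≈ 0.37

By Cohen's convention (0.2 small / 0.5 medium / 0.8 large): small effect.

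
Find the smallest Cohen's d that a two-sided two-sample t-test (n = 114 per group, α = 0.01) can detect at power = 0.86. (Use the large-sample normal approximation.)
d ≈ 0.48

Minimum detectable effect (two-sample t-test, normal approximation):
d = (z_{α/2} + z_β) / √(n/2)
d = (2.576 + 1.080) / √(114/2)
d = 3.656 / 7.550
d ≈ 0.48

By Cohen's convention (0.2 small / 0.5 medium / 0.8 large): small effect.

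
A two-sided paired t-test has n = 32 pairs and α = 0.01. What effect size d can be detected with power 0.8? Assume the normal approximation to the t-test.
d ≈ 0.60

Minimum detectable effect (paired t-test, normal approximation):
d = (z_{α/2} + z_β) / √n
d = (2.576 + 0.842) / √32
d = 3.417 / 5.657
d ≈ 0.60

By Cohen's convention (0.2 small / 0.5 medium / 0.8 large): medium effect.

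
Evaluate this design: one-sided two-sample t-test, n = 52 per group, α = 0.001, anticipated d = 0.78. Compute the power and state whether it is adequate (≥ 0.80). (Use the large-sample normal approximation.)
Power ≈ 0.81; the study is adequately powered (power ≥ 0.80)

Power calculation (two-sample t-test, normal approximation):
z_β = d · √(n/2) - z_α
z_β = 0.78 · √(52/2) - 3.090
z_β = 0.78 · 5.099 - 3.090
z_β = 0.887

Power = Φ(z_β) = Φ(0.887) ≈ 0.812

Effect size d = 0.78 is medium by Cohen's convention (0.2/0.5/0.8).

Threshold: power ≥ 0.80 is conventionally adequate.
Power ≈ 0.81 → the study is adequately powered (power ≥ 0.80).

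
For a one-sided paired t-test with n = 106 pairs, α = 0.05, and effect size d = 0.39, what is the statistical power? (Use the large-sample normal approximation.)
Power ≈ 0.99

Power calculation (paired t-test, normal approximation):
z_β = d · √n - z_α
z_β = 0.39 · √106 - 1.645
z_β = 0.39 · 10.296 - 1.645
z_β = 2.370

Power = Φ(z_β) = Φ(2.370) ≈ 0.991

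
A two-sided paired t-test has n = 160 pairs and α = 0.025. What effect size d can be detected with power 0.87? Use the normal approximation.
d ≈ 0.27

Minimum detectable effect (paired t-test, normal approximation):
d = (z_{α/2} + z_β) / √n
d = (2.241 + 1.126) / √160
d = 3.368 / 12.649
d ≈ 0.27

By Cohen's convention (0.2 small / 0.5 medium / 0.8 large): small effect.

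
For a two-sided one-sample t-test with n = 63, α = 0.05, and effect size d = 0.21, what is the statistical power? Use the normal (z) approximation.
Power ≈ 0.38

Power calculation (one-sample t-test, normal approximation):
z_β = d · √n - z_{α/2}
z_β = 0.21 · √63 - 1.960
z_β = 0.21 · 7.937 - 1.960
z_β = -0.293

Power = Φ(z_β) = Φ(-0.293) ≈ 0.385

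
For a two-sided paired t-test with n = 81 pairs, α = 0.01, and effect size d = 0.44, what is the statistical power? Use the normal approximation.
Power ≈ 0.92

Power calculation (paired t-test, normal approximation):
z_β = d · √n - z_{α/2}
z_β = 0.44 · √81 - 2.576
z_β = 0.44 · 9.000 - 2.576
z_β = 1.384

Power = Φ(z_β) = Φ(1.384) ≈ 0.917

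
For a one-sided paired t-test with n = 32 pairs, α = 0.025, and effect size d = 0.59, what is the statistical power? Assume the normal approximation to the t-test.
Power ≈ 0.92

Power calculation (paired t-test, normal approximation):
z_β = d · √n - z_α
z_β = 0.59 · √32 - 1.960
z_β = 0.59 · 5.657 - 1.960
z_β = 1.378

Power = Φ(z_β) = Φ(1.378) ≈ 0.916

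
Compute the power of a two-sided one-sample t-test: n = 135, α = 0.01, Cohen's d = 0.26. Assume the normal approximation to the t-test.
Power ≈ 0.67

Power calculation (one-sample t-test, normal approximation):
z_β = d · √n - z_{α/2}
z_β = 0.26 · √135 - 2.576
z_β = 0.26 · 11.619 - 2.576
z_β = 0.445

Power = Φ(z_β) = Φ(0.445) ≈ 0.672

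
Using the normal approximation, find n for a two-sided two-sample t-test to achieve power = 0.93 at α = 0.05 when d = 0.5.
n = 95 per group

Sample size formula (two-sample t-test, normal approximation):
n = 2 · ((z_{α/2} + z_β) / d)²

z_{α/2} = 1.960 (for α = 0.05, two-sided)
z_β = 1.476 (for power = 0.93)
d = 0.5

n = 2 · ((1.960 + 1.476) / 0.5)²
n = 2 · (6.872)²
n ≈ 94.45
Round up to the next whole number: n = 95 per group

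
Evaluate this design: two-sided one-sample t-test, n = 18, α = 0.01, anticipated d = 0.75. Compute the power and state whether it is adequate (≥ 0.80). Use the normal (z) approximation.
Power ≈ 0.73; the study is underpowered (power < 0.80)

Power calculation (one-sample t-test, normal approximation):
z_β = d · √n - z_{α/2}
z_β = 0.75 · √18 - 2.576
z_β = 0.75 · 4.243 - 2.576
z_β = 0.606

Power = Φ(z_β) = Φ(0.606) ≈ 0.728

Effect size d = 0.75 is medium by Cohen's convention (0.2/0.5/0.8).

Threshold: power ≥ 0.80 is conventionally adequate.
Power ≈ 0.73 → the study is underpowered (power < 0.80).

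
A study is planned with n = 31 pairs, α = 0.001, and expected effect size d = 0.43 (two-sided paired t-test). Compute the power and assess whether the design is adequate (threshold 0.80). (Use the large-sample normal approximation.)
Power ≈ 0.19; the study is underpowered (power < 0.80)

Power calculation (paired t-test, normal approximation):
z_β = d · √n - z_{α/2}
z_β = 0.43 · √31 - 3.291
z_β = 0.43 · 5.568 - 3.291
z_β = -0.896

Power = Φ(z_β) = Φ(-0.896) ≈ 0.185

Effect size d = 0.43 is small by Cohen's convention (0.2/0.5/0.8).

Threshold: power ≥ 0.80 is conventionally adequate.
Power ≈ 0.19 → the study is underpowered (power < 0.80).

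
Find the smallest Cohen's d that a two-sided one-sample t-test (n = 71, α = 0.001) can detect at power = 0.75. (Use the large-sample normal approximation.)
d ≈ 0.47

Minimum detectable effect (one-sample t-test, normal approximation):
d = (z_{α/2} + z_β) / √n
d = (3.291 + 0.674) / √71
d = 3.965 / 8.426
d ≈ 0.47

By Cohen's convention (0.2 small / 0.5 medium / 0.8 large): small effect.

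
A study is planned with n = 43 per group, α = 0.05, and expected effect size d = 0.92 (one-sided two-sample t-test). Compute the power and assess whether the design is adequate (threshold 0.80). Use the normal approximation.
Power ≈ 1.00; the study is adequately powered (power ≥ 0.80)

Power calculation (two-sample t-test, normal approximation):
z_β = d · √(n/2) - z_α
z_β = 0.92 · √(43/2) - 1.645
z_β = 0.92 · 4.637 - 1.645
z_β = 2.621

Power = Φ(z_β) = Φ(2.621) ≈ 0.996

Effect size d = 0.92 is large by Cohen's convention (0.2/0.5/0.8).

Threshold: power ≥ 0.80 is conventionally adequate.
Power ≈ 1.00 → the study is adequately powered (power ≥ 0.80).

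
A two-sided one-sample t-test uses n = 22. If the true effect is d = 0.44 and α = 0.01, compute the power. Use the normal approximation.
Power ≈ 0.30

Power calculation (one-sample t-test, normal approximation):
z_β = d · √n - z_{α/2}
z_β = 0.44 · √22 - 2.576
z_β = 0.44 · 4.690 - 2.576
z_β = -0.512

Power = Φ(z_β) = Φ(-0.512) ≈ 0.304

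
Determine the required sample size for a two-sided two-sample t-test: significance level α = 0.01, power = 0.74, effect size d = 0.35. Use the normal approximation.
n = 170 per group

Sample size formula (two-sample t-test, normal approximation):
n = 2 · ((z_{α/2} + z_β) / d)²

z_{α/2} = 2.576 (for α = 0.01, two-sided)
z_β = 0.643 (for power = 0.74)
d = 0.35

n = 2 · ((2.576 + 0.643) / 0.35)²
n = 2 · (9.197)²
n ≈ 169.17
Round up to the next whole number: n = 170 per group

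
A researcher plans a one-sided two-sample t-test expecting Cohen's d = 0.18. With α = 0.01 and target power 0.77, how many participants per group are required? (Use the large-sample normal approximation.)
n = 580 per group

Sample size formula (two-sample t-test, normal approximation):
n = 2 · ((z_α + z_β) / d)²

z_α = 2.326 (for α = 0.01, one-sided)
z_β = 0.739 (for power = 0.77)
d = 0.18

n = 2 · ((2.326 + 0.739) / 0.18)²
n = 2 · (17.028)²
n ≈ 579.91
Round up to the next whole number: n = 580 per group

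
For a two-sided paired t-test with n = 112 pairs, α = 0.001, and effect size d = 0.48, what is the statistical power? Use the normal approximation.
Power ≈ 0.96

Power calculation (paired t-test, normal approximation):
z_β = d · √n - z_{α/2}
z_β = 0.48 · √112 - 3.291
z_β = 0.48 · 10.583 - 3.291
z_β = 1.789

Power = Φ(z_β) = Φ(1.789) ≈ 0.963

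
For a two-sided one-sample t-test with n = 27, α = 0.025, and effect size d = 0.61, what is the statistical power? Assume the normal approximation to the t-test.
Power ≈ 0.82

Power calculation (one-sample t-test, normal approximation):
z_β = d · √n - z_{α/2}
z_β = 0.61 · √27 - 2.241
z_β = 0.61 · 5.196 - 2.241
z_β = 0.928

Power = Φ(z_β) = Φ(0.928) ≈ 0.823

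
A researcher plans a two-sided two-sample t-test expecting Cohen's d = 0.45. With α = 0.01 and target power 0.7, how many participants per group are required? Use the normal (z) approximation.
n = 95 per group

Sample size formula (two-sample t-test, normal approximation):
n = 2 · ((z_{α/2} + z_β) / d)²

z_{α/2} = 2.576 (for α = 0.01, two-sided)
z_β = 0.524 (for power = 0.7)
d = 0.45

n = 2 · ((2.576 + 0.524) / 0.45)²
n = 2 · (6.889)²
n ≈ 94.92
Round up to the next whole number: n = 95 per group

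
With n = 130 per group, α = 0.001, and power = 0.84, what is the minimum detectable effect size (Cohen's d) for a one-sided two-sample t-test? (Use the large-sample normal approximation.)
d ≈ 0.51

Minimum detectable effect (two-sample t-test, normal approximation):
d = (z_α + z_β) / √(n/2)
d = (3.090 + 0.994) / √(130/2)
d = 4.085 / 8.062
d ≈ 0.51

By Cohen's convention (0.2 small / 0.5 medium / 0.8 large): medium effect.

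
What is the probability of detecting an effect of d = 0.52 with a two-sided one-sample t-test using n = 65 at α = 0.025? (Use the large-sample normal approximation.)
Power ≈ 0.97

Power calculation (one-sample t-test, normal approximation):
z_β = d · √n - z_{α/2}
z_β = 0.52 · √65 - 2.241
z_β = 0.52 · 8.062 - 2.241
z_β = 1.951

Power = Φ(z_β) = Φ(1.951) ≈ 0.974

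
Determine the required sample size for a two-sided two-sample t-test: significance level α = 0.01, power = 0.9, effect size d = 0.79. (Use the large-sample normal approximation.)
n = 48 per group

Sample size formula (two-sample t-test, normal approximation):
n = 2 · ((z_{α/2} + z_β) / d)²

z_{α/2} = 2.576 (for α = 0.01, two-sided)
z_β = 1.282 (for power = 0.9)
d = 0.79

n = 2 · ((2.576 + 1.282) / 0.79)²
n = 2 · (4.884)²
n ≈ 47.71
Round up to the next whole number: n = 48 per group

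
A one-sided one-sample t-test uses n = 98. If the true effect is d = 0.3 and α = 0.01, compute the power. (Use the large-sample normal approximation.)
Power ≈ 0.74

Power calculation (one-sample t-test, normal approximation):
z_β = d · √n - z_α
z_β = 0.3 · √98 - 2.326
z_β = 0.3 · 9.899 - 2.326
z_β = 0.644

Power = Φ(z_β) = Φ(0.644) ≈ 0.740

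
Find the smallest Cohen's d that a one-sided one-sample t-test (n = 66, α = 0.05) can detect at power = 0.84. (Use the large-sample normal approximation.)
d ≈ 0.32

Minimum detectable effect (one-sample t-test, normal approximation):
d = (z_α + z_β) / √n
d = (1.645 + 0.994) / √66
d = 2.639 / 8.124
d ≈ 0.32

By Cohen's convention (0.2 small / 0.5 medium / 0.8 large): small effect.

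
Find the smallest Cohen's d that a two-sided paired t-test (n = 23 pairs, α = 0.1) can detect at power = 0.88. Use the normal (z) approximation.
d ≈ 0.59

Minimum detectable effect (paired t-test, normal approximation):
d = (z_{α/2} + z_β) / √n
d = (1.645 + 1.175) / √23
d = 2.820 / 4.796
d ≈ 0.59

By Cohen's convention (0.2 small / 0.5 medium / 0.8 large): medium effect.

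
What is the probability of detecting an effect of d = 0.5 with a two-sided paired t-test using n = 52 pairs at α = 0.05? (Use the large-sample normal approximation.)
Power ≈ 0.95

Power calculation (paired t-test, normal approximation):
z_β = d · √n - z_{α/2}
z_β = 0.5 · √52 - 1.960
z_β = 0.5 · 7.211 - 1.960
z_β = 1.646

Power = Φ(z_β) = Φ(1.646) ≈ 0.950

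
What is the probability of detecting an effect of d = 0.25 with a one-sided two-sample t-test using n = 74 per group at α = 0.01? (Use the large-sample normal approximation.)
Power ≈ 0.21

Power calculation (two-sample t-test, normal approximation):
z_β = d · √(n/2) - z_α
z_β = 0.25 · √(74/2) - 2.326
z_β = 0.25 · 6.083 - 2.326
z_β = -0.806

Power = Φ(z_β) = Φ(-0.806) ≈ 0.210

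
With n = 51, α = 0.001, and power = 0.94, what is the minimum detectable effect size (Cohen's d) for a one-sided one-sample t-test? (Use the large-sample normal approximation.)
d ≈ 0.65

Minimum detectable effect (one-sample t-test, normal approximation):
d = (z_α + z_β) / √n
d = (3.090 + 1.555) / √51
d = 4.645 / 7.141
d ≈ 0.65

By Cohen's convention (0.2 small / 0.5 medium / 0.8 large): medium effect.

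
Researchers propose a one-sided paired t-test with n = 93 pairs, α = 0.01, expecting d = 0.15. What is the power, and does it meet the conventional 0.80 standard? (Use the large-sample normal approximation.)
Power ≈ 0.19; the study is underpowered (power < 0.80)

Power calculation (paired t-test, normal approximation):
z_β = d · √n - z_α
z_β = 0.15 · √93 - 2.326
z_β = 0.15 · 9.644 - 2.326
z_β = -0.880

Power = Φ(z_β) = Φ(-0.880) ≈ 0.189

Effect size d = 0.15 is very small by Cohen's convention (0.2/0.5/0.8).

Threshold: power ≥ 0.80 is conventionally adequate.
Power ≈ 0.19 → the study is underpowered (power < 0.80).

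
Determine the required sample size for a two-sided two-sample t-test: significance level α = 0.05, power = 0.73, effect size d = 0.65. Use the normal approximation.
n = 32 per group

Sample size formula (two-sample t-test, normal approximation):
n = 2 · ((z_{α/2} + z_β) / d)²

z_{α/2} = 1.960 (for α = 0.05, two-sided)
z_β = 0.613 (for power = 0.73)
d = 0.65

n = 2 · ((1.960 + 0.613) / 0.65)²
n = 2 · (3.958)²
n ≈ 31.33
Round up to the next whole number: n = 32 per group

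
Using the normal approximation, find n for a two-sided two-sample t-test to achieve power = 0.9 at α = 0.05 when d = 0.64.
n = 52 per group

Sample size formula (two-sample t-test, normal approximation):
n = 2 · ((z_{α/2} + z_β) / d)²

z_{α/2} = 1.960 (for α = 0.05, two-sided)
z_β = 1.282 (for power = 0.9)
d = 0.64

n = 2 · ((1.960 + 1.282) / 0.64)²
n = 2 · (5.066)²
n ≈ 51.33
Round up to the next whole number: n = 52 per group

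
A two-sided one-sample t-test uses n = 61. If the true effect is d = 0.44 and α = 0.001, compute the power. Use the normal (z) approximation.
Power ≈ 0.56

Power calculation (one-sample t-test, normal approximation):
z_β = d · √n - z_{α/2}
z_β = 0.44 · √61 - 3.291
z_β = 0.44 · 7.810 - 3.291
z_β = 0.146

Power = Φ(z_β) = Φ(0.146) ≈ 0.558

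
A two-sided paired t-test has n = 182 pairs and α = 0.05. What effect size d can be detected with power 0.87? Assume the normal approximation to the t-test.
d ≈ 0.23

Minimum detectable effect (paired t-test, normal approximation):
d = (z_{α/2} + z_β) / √n
d = (1.960 + 1.126) / √182
d = 3.086 / 13.491
d ≈ 0.23

By Cohen's convention (0.2 small / 0.5 medium / 0.8 large): small effect.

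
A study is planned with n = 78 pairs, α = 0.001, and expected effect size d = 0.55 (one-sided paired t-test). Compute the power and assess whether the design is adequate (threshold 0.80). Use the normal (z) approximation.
Power ≈ 0.96; the study is adequately powered (power ≥ 0.80)

Power calculation (paired t-test, normal approximation):
z_β = d · √n - z_α
z_β = 0.55 · √78 - 3.090
z_β = 0.55 · 8.832 - 3.090
z_β = 1.767

Power = Φ(z_β) = Φ(1.767) ≈ 0.961

Effect size d = 0.55 is medium by Cohen's convention (0.2/0.5/0.8).

Threshold: power ≥ 0.80 is conventionally adequate.
Power ≈ 0.96 → the study is adequately powered (power ≥ 0.80).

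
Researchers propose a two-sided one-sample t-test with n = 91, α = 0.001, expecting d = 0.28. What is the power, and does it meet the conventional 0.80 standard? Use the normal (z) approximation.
Power ≈ 0.27; the study is underpowered (power < 0.80)

Power calculation (one-sample t-test, normal approximation):
z_β = d · √n - z_{α/2}
z_β = 0.28 · √91 - 3.291
z_β = 0.28 · 9.539 - 3.291
z_β = -0.619

Power = Φ(z_β) = Φ(-0.619) ≈ 0.268

Effect size d = 0.28 is small by Cohen's convention (0.2/0.5/0.8).

Threshold: power ≥ 0.80 is conventionally adequate.
Power ≈ 0.27 → the study is underpowered (power < 0.80).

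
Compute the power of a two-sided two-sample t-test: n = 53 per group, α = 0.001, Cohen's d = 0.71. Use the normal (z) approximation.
Power ≈ 0.64

Power calculation (two-sample t-test, normal approximation):
z_β = d · √(n/2) - z_{α/2}
z_β = 0.71 · √(53/2) - 3.291
z_β = 0.71 · 5.148 - 3.291
z_β = 0.364

Power = Φ(z_β) = Φ(0.364) ≈ 0.642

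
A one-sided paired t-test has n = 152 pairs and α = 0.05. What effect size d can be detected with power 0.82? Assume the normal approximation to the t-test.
d ≈ 0.21

Minimum detectable effect (paired t-test, normal approximation):
d = (z_α + z_β) / √n
d = (1.645 + 0.915) / √152
d = 2.560 / 12.329
d ≈ 0.21

By Cohen's convention (0.2 small / 0.5 medium / 0.8 large): small effect.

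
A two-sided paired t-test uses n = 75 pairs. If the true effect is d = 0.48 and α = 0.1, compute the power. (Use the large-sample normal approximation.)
Power ≈ 0.99

Power calculation (paired t-test, normal approximation):
z_β = d · √n - z_{α/2}
z_β = 0.48 · √75 - 1.645
z_β = 0.48 · 8.660 - 1.645
z_β = 2.512

Power = Φ(z_β) = Φ(2.512) ≈ 0.994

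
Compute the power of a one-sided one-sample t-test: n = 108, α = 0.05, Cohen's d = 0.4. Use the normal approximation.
Power ≈ 0.99

Power calculation (one-sample t-test, normal approximation):
z_β = d · √n - z_α
z_β = 0.4 · √108 - 1.645
z_β = 0.4 · 10.392 - 1.645
z_β = 2.512

Power = Φ(z_β) = Φ(2.512) ≈ 0.994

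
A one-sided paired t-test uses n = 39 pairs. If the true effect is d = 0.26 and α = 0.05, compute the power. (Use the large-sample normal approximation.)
Power ≈ 0.49

Power calculation (paired t-test, normal approximation):
z_β = d · √n - z_α
z_β = 0.26 · √39 - 1.645
z_β = 0.26 · 6.245 - 1.645
z_β = -0.021

Power = Φ(z_β) = Φ(-0.021) ≈ 0.492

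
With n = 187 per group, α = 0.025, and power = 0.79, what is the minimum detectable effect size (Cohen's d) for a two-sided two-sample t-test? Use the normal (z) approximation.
d ≈ 0.32

Minimum detectable effect (two-sample t-test, normal approximation):
d = (z_{α/2} + z_β) / √(n/2)
d = (2.241 + 0.806) / √(187/2)
d = 3.048 / 9.670
d ≈ 0.32

By Cohen's convention (0.2 small / 0.5 medium / 0.8 large): small effect.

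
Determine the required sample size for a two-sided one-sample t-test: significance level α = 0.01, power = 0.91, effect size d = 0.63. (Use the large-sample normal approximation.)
n = 39

Sample size formula (one-sample t-test, normal approximation):
n = ((z_{α/2} + z_β) / d)²

z_{α/2} = 2.576 (for α = 0.01, two-sided)
z_β = 1.341 (for power = 0.91)
d = 0.63

n = ((2.576 + 1.341) / 0.63)²
n = (6.217)²
n ≈ 38.65
Round up to the next whole number: n = 39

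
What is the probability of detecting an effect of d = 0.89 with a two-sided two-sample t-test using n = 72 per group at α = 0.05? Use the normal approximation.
Power ≈ 1.00

Power calculation (two-sample t-test, normal approximation):
z_β = d · √(n/2) - z_{α/2}
z_β = 0.89 · √(72/2) - 1.960
z_β = 0.89 · 6.000 - 1.960
z_β = 3.380

Power = Φ(z_β) = Φ(3.380) ≈ 1.000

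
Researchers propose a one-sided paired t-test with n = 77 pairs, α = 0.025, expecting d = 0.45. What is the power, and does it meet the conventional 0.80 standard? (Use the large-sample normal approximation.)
Power ≈ 0.98; the study is adequately powered (power ≥ 0.80)

Power calculation (paired t-test, normal approximation):
z_β = d · √n - z_α
z_β = 0.45 · √77 - 1.960
z_β = 0.45 · 8.775 - 1.960
z_β = 1.989

Power = Φ(z_β) = Φ(1.989) ≈ 0.977

Effect size d = 0.45 is small by Cohen's convention (0.2/0.5/0.8).

Threshold: power ≥ 0.80 is conventionally adequate.
Power ≈ 0.98 → the study is adequately powered (power ≥ 0.80).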